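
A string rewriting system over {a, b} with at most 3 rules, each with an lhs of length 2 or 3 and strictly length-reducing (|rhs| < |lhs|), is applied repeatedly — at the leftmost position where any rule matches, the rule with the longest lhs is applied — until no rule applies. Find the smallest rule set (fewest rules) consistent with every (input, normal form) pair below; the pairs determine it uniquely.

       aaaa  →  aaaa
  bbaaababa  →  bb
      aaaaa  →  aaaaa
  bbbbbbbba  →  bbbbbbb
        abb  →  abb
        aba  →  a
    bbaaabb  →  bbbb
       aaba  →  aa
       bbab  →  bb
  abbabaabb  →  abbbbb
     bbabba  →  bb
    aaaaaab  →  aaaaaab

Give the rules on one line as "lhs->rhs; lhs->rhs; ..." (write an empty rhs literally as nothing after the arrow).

  | aaaa
  | bbaaababa => bbbababa => bbbaba => bbba => bb
  | aaaaa
  | bbbbbbbba => bbbbbbb

ba->; baa->bb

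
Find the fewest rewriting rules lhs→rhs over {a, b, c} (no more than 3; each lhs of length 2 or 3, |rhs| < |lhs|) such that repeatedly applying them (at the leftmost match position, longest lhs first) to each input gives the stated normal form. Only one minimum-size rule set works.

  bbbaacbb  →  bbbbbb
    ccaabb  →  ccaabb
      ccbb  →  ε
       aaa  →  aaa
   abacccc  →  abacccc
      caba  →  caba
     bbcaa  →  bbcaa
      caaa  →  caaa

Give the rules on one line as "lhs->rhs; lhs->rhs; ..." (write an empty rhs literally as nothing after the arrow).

  | bbbaacbb => bbbbbb
  | ccaabb
  | ccbb => cb => ε
  | aaa

aac->b; cb->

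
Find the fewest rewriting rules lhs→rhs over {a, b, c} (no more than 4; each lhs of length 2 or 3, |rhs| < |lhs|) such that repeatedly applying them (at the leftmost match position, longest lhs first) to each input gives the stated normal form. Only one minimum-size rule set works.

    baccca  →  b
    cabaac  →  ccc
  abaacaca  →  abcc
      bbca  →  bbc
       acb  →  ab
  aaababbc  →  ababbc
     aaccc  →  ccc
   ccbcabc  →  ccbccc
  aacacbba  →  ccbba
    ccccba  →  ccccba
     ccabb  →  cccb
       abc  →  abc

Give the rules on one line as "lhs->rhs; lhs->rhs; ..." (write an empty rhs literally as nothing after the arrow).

aa->; ac->a; ca->c; cab->cc

  | baccca => bacca => baca => baa => b
  | cabaac => ccaac => ccac => ccc
  | abaacaca => abcaca => abcca => abcc
  | bbca => bbc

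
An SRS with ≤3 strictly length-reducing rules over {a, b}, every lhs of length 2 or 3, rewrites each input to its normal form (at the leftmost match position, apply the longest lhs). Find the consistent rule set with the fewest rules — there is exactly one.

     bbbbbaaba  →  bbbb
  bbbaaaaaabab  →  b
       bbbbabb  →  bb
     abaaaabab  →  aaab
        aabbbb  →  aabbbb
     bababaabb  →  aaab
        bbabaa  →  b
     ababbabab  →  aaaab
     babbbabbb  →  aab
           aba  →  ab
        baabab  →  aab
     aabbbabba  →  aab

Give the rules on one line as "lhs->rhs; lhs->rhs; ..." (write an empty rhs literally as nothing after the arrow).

  | bbbbbaaba => bbbbbaba => bbbbaa => bbbba => bbbb
  | bbbaaaaaabab => bbbaaaaabab => bbbaaaabab => bbbaaabab => bbbaabab => bbbabab => bbaab => bbab => ba => b
  | bbbbabb => bbbab => bba => bb
  | abaaaabab => abaaabab => abaabab => ababab => aaab

ba->b; bab->a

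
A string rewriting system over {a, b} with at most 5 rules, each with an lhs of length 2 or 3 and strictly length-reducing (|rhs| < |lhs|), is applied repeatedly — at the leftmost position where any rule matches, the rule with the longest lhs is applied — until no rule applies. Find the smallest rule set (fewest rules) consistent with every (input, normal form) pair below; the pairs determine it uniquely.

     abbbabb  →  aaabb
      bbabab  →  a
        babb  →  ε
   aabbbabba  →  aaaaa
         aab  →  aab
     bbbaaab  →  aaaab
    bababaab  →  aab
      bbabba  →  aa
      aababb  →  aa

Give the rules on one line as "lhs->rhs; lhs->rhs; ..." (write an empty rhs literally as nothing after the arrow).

ba->; bab->ba; bba->a; bbb->a

  | abbbabb => aaabb
  | bbabab => abab => aba => a
  | babb => bab => ba => ε
  | aabbbabba => aaaabba => aaaaa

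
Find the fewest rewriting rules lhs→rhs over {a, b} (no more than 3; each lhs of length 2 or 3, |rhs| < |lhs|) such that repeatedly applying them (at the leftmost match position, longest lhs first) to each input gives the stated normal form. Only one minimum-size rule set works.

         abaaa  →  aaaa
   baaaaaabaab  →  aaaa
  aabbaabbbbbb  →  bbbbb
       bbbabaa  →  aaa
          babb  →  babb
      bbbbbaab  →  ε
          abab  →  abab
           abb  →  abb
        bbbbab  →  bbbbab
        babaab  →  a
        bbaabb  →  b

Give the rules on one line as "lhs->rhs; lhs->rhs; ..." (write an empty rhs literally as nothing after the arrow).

  | abaaa => aaaa
  | baaaaaabaab => aaaaaabaab => aaaaaab => aaaa
  | aabbaabbbbbb => baabbbbbb => aabbbbbb => bbbbb
  | bbbabaa => bbbaaa => bbaaa => baaa => aaa

aab->; baa->aa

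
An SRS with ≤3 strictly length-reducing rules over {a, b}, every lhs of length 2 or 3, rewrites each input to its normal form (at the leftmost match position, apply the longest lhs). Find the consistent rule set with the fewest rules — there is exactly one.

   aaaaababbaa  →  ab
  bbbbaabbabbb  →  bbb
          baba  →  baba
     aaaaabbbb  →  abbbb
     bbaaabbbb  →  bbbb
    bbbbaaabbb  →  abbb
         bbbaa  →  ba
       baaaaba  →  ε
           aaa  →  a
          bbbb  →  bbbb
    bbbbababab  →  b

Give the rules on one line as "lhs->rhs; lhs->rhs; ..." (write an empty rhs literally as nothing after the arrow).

  | aaaaababbaa => aaababbaa => ababbaa => abaa => ab
  | bbbbaabbabbb => bbabbabbb => bbabbb => bbb
  | baba
  | aaaaabbbb => aaabbbb => abbbb

aa->; bba->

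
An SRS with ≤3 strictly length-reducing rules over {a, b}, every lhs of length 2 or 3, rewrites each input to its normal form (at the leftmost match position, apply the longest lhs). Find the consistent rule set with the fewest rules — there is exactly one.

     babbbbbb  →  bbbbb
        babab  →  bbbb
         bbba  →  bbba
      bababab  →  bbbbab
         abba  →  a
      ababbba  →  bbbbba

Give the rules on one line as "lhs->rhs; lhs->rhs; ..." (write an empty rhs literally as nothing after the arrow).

aba->bb; abb->

  | babbbbbb => bbbbb
  | babab => bbbb
  | bbba
  | bababab => bbbbab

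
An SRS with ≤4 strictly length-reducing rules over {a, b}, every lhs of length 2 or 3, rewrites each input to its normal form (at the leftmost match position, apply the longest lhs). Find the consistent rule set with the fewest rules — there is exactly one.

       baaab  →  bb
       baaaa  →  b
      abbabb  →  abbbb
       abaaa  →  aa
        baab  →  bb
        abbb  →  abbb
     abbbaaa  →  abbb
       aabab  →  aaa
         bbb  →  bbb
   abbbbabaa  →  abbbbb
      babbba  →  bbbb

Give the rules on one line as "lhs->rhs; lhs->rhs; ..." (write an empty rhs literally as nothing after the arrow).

aab->aa; aba->; ba->b

  | baaab => baab => bab => bb
  | baaaa => baaa => baa => ba => b
  | abbabb => abbbb
  | abaaa => aa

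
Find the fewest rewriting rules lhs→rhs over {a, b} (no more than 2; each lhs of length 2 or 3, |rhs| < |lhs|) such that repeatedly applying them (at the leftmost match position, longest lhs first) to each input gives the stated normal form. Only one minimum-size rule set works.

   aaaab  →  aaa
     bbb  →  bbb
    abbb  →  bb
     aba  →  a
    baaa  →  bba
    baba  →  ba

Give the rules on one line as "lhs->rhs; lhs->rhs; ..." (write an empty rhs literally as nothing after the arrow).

ab->; baa->bb

  | aaaab => aaa
  | bbb
  | abbb => bb
  | aba => a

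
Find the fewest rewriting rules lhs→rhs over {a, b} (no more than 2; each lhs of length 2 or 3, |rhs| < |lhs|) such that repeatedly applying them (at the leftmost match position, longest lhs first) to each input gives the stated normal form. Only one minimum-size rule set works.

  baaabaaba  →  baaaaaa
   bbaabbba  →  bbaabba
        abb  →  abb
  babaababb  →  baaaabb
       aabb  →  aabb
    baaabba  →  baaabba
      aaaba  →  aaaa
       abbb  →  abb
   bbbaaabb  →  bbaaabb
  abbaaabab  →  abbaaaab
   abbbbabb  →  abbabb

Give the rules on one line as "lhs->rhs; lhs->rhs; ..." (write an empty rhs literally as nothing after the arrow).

  | baaabaaba => baaaaaba => baaaaaa
  | bbaabbba => bbaabba
  | abb
  | babaababb => baaababb => baaaabb

aba->aa; bbb->bb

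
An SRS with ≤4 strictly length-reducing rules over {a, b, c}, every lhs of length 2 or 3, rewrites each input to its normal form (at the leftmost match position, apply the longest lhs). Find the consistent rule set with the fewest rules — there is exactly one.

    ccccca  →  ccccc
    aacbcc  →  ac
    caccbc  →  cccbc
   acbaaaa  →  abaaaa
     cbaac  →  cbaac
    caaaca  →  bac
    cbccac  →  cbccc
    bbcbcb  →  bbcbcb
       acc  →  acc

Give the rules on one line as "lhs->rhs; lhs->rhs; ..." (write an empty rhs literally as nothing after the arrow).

abc->; acb->ab; ca->c; caa->b

  | ccccca => ccccc
  | aacbcc => aabcc => ac
  | caccbc => cccbc
  | acbaaaa => abaaaa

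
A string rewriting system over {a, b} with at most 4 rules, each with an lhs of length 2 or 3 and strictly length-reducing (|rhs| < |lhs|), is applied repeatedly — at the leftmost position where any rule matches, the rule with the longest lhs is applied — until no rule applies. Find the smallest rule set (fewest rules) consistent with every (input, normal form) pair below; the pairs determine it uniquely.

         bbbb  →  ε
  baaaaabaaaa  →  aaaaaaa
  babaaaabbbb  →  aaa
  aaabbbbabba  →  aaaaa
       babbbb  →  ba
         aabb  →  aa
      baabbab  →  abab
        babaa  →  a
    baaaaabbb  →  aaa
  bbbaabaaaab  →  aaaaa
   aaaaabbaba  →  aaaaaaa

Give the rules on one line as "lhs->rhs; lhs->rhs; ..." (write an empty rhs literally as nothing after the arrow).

  | bbbb => bb => ε
  | baaaaabaaaa => abaaabaaaa => aababaaaa => aaabaaaa => aaaaaaa
  | babaaaabbbb => baabaabbbb => abbaabbbb => aaabbbb => aaabbb => aaabb => aaab => aaa
  | aaabbbbabba => aaabbbabba => aaabbabba => aaababba => aaaabba => aaaaba => aaaaa

aab->aa; baa->ab; bb->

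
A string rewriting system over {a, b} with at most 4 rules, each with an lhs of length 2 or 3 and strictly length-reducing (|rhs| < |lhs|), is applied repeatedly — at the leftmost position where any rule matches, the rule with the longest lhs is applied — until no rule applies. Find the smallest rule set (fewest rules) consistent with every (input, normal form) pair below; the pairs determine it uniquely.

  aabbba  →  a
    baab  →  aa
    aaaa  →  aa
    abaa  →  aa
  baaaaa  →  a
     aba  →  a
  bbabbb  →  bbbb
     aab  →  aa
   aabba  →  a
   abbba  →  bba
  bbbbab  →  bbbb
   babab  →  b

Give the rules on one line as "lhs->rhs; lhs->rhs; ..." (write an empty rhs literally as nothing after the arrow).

aaa->a; aab->aa; ab->; baa->aa

  | aabbba => aabba => aaba => aaa => a
  | baab => aab => aa
  | aaaa => aa
  | abaa => aa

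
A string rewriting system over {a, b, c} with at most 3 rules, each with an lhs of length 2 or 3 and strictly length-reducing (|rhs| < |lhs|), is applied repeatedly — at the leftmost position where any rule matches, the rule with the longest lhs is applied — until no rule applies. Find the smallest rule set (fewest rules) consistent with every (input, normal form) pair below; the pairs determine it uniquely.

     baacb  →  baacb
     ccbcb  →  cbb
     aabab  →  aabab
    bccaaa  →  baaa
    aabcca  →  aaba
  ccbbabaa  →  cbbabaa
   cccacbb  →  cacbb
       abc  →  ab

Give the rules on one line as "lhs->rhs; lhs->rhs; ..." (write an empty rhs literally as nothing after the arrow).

bc->b; cc->c

  | baacb
  | ccbcb => cbcb => cbb
  | aabab
  | bccaaa => bcaaa => baaa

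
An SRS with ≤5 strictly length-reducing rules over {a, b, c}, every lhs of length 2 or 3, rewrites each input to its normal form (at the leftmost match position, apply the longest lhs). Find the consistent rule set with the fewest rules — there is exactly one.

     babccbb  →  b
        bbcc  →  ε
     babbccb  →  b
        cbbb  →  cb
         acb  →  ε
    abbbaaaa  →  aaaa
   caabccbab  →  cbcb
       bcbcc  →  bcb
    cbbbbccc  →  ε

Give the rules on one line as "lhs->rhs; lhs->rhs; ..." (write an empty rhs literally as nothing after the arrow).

ab->; ac->b; bb->; cc->

  | babccbb => bccbb => bbb => b
  | bbcc => cc => ε
  | babbccb => bbccb => ccb => b
  | cbbb => cb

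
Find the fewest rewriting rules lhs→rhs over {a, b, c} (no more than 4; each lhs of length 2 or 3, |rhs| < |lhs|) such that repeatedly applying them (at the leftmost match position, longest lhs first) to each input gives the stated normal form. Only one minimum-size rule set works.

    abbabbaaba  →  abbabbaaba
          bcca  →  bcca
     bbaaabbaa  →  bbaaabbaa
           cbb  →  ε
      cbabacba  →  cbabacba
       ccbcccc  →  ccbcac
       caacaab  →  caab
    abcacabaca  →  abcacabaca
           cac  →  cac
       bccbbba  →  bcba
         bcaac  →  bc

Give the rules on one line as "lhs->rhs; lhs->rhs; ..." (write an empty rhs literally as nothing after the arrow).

  | abbabbaaba
  | bcca
  | bbaaabbaa
  | cbb => ε

aac->; cbb->; ccc->ca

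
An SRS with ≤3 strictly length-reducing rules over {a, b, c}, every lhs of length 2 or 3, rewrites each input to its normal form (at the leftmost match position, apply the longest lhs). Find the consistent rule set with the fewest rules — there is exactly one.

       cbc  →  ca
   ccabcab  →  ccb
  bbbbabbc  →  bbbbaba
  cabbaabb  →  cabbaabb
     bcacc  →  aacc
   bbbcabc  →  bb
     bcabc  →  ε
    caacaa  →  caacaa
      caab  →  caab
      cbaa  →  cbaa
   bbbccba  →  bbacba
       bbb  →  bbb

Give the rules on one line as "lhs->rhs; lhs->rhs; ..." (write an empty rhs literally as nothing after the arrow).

aaa->; bc->a

  | cbc => ca
  | ccabcab => ccaaab => ccb
  | bbbbabbc => bbbbaba
  | cabbaabb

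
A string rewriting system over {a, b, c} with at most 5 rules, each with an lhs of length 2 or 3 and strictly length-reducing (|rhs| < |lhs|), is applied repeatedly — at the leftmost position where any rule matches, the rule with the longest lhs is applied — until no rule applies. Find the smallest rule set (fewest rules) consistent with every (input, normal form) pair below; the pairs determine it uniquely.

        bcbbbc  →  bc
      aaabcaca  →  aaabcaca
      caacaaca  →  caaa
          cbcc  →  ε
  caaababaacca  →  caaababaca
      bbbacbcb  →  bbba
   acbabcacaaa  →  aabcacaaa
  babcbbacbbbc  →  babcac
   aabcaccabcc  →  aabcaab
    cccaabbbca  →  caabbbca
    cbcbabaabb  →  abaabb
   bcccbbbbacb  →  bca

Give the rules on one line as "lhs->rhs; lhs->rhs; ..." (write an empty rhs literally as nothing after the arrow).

aac->a; cb->; cbb->c; cc->

  | bcbbbc => bcbc => bc
  | aaabcaca
  | caacaaca => caaaca => caaa
  | cbcc => cc => ε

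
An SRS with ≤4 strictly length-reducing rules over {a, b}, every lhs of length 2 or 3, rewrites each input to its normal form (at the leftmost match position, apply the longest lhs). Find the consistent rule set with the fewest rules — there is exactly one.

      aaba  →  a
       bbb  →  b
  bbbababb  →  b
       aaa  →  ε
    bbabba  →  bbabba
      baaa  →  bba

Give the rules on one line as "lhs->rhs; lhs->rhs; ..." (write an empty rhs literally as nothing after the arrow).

  | aaba => a
  | bbb => b
  | bbbababb => bababb => bbb => b
  | aaa => ε

aaa->; aba->; baa->bb; bbb->b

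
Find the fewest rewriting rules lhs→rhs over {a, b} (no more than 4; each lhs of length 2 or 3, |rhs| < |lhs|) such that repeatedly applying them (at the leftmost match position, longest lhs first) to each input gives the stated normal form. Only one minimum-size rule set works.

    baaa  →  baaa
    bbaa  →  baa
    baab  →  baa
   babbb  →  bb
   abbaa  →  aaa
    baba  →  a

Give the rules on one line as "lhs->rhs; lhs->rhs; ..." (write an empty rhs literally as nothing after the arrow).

ab->a; bab->; bba->ba

  | baaa
  | bbaa => baa
  | baab => baa
  | babbb => bb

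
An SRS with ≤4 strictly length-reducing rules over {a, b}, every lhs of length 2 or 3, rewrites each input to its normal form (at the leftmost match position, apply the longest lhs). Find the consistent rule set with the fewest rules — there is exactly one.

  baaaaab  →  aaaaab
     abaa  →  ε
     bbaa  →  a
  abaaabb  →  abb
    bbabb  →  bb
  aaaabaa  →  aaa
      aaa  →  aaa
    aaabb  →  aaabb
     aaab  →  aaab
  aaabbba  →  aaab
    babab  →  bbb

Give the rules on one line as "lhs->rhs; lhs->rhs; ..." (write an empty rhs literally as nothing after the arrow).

aba->bb; ba->a; bba->

  | baaaaab => aaaaab
  | abaa => bba => ε
  | bbaa => a
  | abaaabb => bbaabb => abb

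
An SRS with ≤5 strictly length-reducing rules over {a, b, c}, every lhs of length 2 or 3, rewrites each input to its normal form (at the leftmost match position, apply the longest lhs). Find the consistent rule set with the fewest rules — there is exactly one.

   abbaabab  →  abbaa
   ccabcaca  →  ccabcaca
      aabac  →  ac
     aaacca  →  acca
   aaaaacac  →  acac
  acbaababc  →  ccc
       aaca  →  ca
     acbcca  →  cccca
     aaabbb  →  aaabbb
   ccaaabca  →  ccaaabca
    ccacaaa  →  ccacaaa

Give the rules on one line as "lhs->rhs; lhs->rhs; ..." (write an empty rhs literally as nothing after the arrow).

  | abbaabab => abbaa
  | ccabcaca
  | aabac => aaac => ac
  | aaacca => acca

aac->c; acb->cc; bab->; bac->ac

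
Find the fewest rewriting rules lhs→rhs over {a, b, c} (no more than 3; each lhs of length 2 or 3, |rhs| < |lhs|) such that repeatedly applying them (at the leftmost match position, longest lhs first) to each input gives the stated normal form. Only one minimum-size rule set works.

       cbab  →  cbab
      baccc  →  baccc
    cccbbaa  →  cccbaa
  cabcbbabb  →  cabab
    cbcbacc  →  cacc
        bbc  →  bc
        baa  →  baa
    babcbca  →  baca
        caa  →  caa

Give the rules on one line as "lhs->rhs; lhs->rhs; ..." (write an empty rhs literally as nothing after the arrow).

bb->b; bcb->

  | cbab
  | baccc
  | cccbbaa => cccbaa
  | cabcbbabb => cababb => cabab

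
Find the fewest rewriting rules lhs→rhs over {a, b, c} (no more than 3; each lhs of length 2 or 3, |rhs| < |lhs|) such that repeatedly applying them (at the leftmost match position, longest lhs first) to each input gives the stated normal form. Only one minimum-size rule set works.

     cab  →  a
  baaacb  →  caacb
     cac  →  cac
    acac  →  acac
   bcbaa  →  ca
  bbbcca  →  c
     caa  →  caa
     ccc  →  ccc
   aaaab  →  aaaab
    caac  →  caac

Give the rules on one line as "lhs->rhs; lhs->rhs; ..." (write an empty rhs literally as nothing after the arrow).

ba->c; bc->; cab->a

  | cab => a
  | baaacb => caacb
  | cac
  | acac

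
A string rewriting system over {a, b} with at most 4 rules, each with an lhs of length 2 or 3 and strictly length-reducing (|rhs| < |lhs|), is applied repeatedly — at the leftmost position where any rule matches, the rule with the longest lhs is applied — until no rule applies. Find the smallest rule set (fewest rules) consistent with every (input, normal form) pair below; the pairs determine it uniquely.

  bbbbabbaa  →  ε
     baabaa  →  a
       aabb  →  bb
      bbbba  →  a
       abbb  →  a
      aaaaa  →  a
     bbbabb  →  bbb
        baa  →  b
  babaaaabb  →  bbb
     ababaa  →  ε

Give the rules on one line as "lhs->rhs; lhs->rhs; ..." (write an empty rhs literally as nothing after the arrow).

aa->; ab->a; aba->a; bba->aa

  | bbbbabbaa => bbaabbaa => aaabbaa => abbaa => abaa => aa => ε
  | baabaa => bbaa => aaa => a
  | aabb => bb
  | bbbba => bbaa => aaa => a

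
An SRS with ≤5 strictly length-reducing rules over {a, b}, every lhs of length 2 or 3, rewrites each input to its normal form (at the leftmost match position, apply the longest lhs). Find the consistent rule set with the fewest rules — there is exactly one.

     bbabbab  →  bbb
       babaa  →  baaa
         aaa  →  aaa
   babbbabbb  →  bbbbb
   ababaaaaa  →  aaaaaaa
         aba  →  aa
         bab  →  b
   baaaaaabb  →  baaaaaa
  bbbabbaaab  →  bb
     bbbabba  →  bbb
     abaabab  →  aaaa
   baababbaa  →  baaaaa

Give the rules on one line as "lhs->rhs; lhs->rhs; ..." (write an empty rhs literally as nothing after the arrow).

aab->aa; ab->; aba->aa; bba->b

  | bbabbab => bbbab => bbb
  | babaa => baaa
  | aaa
  | babbbabbb => bbbabbb => bbbbb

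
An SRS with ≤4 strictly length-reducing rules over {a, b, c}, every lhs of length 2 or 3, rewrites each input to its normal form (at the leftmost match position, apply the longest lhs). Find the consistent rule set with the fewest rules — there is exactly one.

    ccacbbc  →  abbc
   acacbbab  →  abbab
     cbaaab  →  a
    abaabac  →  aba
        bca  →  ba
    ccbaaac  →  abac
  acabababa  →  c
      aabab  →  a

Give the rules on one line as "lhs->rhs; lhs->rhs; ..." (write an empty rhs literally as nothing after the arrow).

  | ccacbbc => aacbbc => ccbbc => abbc
  | acacbbab => aacbbab => ccbbab => abbab
  | cbaaab => aaaab => caab => aab => cb => a
  | abaabac => abcbac => abaac => abcc => aba

aa->c; ca->a; cb->a; cc->a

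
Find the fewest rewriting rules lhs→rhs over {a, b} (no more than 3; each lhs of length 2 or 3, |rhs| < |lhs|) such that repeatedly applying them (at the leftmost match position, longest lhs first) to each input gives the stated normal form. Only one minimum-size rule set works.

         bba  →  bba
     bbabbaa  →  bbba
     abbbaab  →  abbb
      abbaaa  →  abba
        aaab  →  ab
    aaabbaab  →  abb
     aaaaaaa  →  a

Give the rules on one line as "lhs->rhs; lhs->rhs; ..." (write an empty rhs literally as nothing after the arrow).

  | bba
  | bbabbaa => bbbaa => bbba
  | abbbaab => abbbab => abbb
  | abbaaa => abbaa => abba

aa->a; bab->b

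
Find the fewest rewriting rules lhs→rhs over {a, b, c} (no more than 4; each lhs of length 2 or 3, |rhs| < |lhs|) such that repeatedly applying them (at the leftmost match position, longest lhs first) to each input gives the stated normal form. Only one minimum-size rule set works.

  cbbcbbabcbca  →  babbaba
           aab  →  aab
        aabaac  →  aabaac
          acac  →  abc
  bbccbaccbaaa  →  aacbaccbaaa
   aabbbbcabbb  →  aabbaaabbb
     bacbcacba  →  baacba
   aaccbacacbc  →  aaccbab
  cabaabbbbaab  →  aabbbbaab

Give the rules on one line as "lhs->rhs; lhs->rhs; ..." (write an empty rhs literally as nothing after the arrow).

bbc->aa; ca->b; cab->; cbc->

  | cbbcbbabcbca => caabbabcbca => babbabcbca => babbaba
  | aab
  | aabaac
  | acac => abc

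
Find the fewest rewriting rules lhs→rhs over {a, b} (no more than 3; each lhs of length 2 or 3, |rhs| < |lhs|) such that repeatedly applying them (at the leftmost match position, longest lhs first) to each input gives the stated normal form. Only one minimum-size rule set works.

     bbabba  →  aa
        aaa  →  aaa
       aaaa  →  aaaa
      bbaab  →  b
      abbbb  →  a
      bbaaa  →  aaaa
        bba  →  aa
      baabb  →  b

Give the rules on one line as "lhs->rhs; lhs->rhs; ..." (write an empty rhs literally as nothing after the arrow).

ab->b; bb->a

  | bbabba => aabba => abba => bba => aa
  | aaa
  | aaaa
  | bbaab => aaab => aab => ab => b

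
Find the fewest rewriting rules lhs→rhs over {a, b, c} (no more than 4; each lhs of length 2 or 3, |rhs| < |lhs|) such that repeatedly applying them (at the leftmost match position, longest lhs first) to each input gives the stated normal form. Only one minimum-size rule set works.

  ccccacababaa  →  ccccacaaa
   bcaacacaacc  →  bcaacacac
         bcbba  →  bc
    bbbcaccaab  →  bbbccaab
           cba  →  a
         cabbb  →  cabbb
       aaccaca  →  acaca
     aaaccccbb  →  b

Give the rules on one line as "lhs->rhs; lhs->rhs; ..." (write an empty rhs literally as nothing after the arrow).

  | ccccacababaa => ccccacacbaa => ccccacaaa
  | bcaacacaacc => bcaacacac
  | bcbba => bba => bc
  | bbbcaccaab => bbbccaab

acc->c; ba->c; cb->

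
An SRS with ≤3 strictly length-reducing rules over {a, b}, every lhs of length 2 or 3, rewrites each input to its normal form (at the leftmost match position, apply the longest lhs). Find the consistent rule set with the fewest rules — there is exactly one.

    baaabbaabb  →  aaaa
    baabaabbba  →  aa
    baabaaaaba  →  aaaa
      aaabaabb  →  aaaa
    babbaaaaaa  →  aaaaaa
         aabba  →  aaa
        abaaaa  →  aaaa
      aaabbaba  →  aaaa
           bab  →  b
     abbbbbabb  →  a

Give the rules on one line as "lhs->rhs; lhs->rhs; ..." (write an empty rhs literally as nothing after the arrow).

ba->; bb->

  | baaabbaabb => aabbaabb => aaaabb => aaaa
  | baabaabbba => abaabbba => aabbba => aaba => aa
  | baabaaaaba => abaaaaba => aaaaba => aaaa
  | aaabaabb => aaaabb => aaaa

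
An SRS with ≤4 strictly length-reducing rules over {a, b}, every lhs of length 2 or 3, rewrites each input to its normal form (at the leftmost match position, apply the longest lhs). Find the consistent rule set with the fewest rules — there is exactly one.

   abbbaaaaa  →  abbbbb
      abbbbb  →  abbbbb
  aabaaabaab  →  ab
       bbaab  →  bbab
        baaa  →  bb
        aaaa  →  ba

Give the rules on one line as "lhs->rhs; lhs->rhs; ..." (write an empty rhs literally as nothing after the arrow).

aa->b; aaa->b; aab->ab; aba->

  | abbbaaaaa => abbbbaa => abbbbb
  | abbbbb
  | aabaaabaab => abaaabaab => aabaab => abaab => ab
  | bbaab => bbab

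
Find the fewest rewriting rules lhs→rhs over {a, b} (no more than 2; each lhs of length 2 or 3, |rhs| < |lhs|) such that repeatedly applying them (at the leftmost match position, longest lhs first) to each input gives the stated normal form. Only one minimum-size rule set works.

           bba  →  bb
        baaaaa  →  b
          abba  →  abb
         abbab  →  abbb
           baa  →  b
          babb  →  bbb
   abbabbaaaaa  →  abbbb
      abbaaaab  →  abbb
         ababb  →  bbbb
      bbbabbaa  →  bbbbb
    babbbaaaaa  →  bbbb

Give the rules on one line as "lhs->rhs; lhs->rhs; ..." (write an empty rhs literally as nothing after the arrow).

aba->bb; ba->b

  | bba => bb
  | baaaaa => baaaa => baaa => baa => ba => b
  | abba => abb
  | abbab => abbb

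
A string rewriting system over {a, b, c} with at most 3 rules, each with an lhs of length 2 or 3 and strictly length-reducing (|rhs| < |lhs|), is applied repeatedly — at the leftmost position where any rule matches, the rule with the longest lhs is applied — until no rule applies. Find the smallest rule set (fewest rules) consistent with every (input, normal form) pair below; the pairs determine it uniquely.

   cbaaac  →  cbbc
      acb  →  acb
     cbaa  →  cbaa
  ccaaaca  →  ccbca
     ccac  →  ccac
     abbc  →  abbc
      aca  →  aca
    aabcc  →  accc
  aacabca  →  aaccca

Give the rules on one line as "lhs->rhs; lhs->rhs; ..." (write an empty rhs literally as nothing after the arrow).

  | cbaaac => cbbc
  | acb
  | cbaa
  | ccaaaca => ccbca

aaa->b; abc->cc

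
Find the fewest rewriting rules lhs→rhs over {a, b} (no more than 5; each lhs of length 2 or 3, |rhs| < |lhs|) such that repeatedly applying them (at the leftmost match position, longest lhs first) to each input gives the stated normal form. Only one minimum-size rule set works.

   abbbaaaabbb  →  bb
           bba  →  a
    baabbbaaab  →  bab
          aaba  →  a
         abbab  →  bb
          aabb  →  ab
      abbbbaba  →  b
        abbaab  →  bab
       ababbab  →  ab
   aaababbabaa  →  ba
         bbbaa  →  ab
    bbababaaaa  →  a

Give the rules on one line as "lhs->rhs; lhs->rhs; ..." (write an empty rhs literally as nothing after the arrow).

  | abbbaaaabbb => aabaaaabbb => bbaaaabbb => aaaabbb => baabbb => bbbbb => abbb => aab => bb
  | bba => a
  | baabbbaaab => bbbbbaaab => abbbaaab => aabaaab => bbaaab => aaab => bab
  | aaba => bba => a

aa->b; aba->ab; bba->a; bbb->ab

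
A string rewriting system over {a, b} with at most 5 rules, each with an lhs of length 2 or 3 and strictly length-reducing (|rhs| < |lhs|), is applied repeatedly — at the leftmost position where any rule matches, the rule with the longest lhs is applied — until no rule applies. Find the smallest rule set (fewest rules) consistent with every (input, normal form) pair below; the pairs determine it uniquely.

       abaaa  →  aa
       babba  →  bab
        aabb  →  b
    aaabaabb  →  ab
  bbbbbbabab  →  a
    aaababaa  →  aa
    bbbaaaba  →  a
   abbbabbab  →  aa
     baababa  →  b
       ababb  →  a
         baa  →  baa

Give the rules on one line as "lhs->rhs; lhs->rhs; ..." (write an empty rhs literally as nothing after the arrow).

  | abaaa => aa
  | babba => bab
  | aabb => b
  | aaabaabb => aaabb => ab

aab->; aba->; bb->a; bba->b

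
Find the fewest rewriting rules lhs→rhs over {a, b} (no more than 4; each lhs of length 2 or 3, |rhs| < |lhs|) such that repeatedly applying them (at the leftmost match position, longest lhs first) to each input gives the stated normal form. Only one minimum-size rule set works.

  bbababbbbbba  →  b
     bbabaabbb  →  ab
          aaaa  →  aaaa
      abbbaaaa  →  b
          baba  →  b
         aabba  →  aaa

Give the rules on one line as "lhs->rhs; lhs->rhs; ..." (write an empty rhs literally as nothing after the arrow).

  | bbababbbbbba => ababbbbbba => bbbbbbba => bbbbba => bbba => ba => b
  | bbabaabbb => abaabbb => babbb => abbb => ab
  | aaaa
  | abbbaaaa => abaaaa => baaa => baa => ba => b

aba->b; ba->b; bab->ab; bb->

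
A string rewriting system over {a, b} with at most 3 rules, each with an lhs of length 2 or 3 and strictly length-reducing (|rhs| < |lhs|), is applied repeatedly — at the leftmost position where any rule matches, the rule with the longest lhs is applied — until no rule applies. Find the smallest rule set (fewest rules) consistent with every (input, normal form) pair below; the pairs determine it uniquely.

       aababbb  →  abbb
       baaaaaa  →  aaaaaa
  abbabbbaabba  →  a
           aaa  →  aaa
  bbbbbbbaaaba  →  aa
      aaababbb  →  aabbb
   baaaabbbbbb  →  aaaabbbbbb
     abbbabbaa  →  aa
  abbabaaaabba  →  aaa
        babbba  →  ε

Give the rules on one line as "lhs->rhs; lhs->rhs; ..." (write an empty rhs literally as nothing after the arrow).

  | aababbb => abbb
  | baaaaaa => aaaaaa
  | abbabbbaabba => ababbbaabba => bbbaabba => bbaabba => baabba => aabba => aaba => a
  | aaa

aba->; ba->a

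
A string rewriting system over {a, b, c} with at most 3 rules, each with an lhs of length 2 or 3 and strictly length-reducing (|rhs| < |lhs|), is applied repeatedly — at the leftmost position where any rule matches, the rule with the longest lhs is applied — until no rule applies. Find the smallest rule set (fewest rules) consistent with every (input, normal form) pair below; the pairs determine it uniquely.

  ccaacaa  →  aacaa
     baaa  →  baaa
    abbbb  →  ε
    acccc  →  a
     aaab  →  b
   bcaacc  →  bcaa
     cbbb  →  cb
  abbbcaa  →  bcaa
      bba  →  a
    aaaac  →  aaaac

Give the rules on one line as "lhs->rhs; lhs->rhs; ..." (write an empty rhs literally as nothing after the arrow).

  | ccaacaa => aacaa
  | baaa
  | abbbb => bbbb => bb => ε
  | acccc => acc => a

ab->b; bb->; cc->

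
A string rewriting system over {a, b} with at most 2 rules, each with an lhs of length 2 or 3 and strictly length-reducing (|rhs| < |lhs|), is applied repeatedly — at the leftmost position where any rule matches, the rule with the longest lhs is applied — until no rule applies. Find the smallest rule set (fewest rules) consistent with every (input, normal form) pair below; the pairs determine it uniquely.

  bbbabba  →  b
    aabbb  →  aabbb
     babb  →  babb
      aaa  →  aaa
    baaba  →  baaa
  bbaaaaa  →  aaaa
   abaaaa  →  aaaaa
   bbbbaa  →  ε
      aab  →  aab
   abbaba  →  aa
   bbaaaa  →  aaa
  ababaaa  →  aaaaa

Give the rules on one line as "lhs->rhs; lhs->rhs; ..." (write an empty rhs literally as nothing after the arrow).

aba->aa; bba->

  | bbbabba => bbba => b
  | aabbb
  | babb
  | aaa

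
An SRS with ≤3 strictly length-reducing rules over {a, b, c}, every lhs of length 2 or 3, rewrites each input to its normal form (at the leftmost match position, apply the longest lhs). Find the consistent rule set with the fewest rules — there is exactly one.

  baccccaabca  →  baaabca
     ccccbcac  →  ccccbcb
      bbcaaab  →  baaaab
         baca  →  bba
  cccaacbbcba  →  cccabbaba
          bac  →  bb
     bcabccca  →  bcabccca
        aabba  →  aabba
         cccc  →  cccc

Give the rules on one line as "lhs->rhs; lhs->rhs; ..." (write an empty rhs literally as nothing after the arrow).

ac->b; bbc->ba

  | baccccaabca => bbcccaabca => baccaabca => bbcaabca => baaabca
  | ccccbcac => ccccbcb
  | bbcaaab => baaaab
  | baca => bba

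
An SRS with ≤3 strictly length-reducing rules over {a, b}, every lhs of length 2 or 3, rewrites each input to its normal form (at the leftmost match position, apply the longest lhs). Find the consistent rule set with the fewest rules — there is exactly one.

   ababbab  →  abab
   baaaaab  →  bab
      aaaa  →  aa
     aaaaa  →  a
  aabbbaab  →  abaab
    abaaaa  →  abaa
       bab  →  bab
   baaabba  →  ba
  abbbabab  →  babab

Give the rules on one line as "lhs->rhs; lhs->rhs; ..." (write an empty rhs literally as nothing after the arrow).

  | ababbab => abab
  | baaaaab => baaab => bab
  | aaaa => aa
  | aaaaa => aaa => a

aaa->a; abb->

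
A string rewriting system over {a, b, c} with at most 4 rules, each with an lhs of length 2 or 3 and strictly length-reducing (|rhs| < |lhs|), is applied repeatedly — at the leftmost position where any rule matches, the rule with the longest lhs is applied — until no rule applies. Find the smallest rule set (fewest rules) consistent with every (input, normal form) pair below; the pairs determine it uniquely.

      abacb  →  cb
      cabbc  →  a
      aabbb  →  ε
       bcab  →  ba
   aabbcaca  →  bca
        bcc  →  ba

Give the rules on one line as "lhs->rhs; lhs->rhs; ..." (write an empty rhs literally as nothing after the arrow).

  | abacb => cacb => cb
  | cabbc => ccbc => abc => cc => a
  | aabbb => acbb => bb => ε
  | bcab => bcc => ba

ab->c; ac->; bb->; cc->a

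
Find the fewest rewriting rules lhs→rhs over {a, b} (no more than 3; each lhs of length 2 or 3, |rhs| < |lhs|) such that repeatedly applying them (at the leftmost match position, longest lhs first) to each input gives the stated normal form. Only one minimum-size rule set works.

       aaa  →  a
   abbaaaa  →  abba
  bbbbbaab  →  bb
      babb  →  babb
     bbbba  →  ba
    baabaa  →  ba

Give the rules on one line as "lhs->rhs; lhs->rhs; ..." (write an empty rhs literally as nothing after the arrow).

aa->a; aab->; bbb->

  | aaa => aa => a
  | abbaaaa => abbaaa => abbaa => abba
  | bbbbbaab => bbaab => bb
  | babb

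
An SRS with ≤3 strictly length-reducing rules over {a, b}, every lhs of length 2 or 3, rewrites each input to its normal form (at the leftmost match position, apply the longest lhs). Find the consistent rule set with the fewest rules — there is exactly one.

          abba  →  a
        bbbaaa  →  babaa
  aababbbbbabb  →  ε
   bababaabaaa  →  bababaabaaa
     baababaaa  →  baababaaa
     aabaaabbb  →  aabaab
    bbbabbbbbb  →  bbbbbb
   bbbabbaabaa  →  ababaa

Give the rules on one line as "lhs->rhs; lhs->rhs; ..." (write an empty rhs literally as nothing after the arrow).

abb->; bba->ab

  | abba => a
  | bbbaaa => babaa
  | aababbbbbabb => aabbbbabb => abbabb => abb => ε
  | bababaabaaa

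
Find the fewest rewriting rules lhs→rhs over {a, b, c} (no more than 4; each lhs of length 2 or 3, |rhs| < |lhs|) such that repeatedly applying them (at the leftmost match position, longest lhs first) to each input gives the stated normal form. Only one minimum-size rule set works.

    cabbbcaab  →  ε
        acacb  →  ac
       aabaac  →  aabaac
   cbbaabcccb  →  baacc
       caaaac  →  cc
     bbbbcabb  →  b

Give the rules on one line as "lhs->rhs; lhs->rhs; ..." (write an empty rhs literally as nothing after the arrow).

bc->c; ca->c; cb->

  | cabbbcaab => cbbbcaab => bbcaab => bcaab => caab => cab => cb => ε
  | acacb => accb => ac
  | aabaac
  | cbbaabcccb => baabcccb => baacccb => baacc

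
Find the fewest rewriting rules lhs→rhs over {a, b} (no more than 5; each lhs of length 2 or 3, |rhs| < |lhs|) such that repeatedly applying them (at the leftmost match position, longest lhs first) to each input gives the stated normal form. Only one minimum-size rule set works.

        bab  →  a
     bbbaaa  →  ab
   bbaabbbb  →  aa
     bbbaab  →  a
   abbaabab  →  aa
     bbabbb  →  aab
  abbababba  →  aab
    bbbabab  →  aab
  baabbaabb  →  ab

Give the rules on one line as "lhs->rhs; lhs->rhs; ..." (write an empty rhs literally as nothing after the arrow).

  | bab => bb => a
  | bbbaaa => abaaa => abaa => aba => ab
  | bbaabbbb => aaabbbb => aabbbb => aabb => aa
  | bbbaab => abaab => abab => abb => a

aaa->aa; abb->a; ba->b; bb->a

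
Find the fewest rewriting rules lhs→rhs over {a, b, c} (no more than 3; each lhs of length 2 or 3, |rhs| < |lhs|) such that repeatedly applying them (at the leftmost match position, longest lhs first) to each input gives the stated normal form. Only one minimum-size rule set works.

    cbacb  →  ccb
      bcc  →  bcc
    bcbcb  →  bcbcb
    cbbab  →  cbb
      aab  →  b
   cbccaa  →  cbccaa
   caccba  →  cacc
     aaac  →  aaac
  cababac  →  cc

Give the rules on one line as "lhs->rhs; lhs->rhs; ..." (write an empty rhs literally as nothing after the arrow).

ab->b; ba->

  | cbacb => ccb
  | bcc
  | bcbcb
  | cbbab => cbb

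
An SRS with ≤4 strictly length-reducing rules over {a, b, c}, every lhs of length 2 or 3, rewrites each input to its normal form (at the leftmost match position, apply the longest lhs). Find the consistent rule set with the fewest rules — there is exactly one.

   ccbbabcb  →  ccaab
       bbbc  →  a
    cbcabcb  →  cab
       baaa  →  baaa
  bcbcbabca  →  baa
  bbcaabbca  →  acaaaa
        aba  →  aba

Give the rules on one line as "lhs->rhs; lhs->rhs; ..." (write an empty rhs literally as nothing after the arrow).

  | ccbbabcb => ccaabcb => ccaab
  | bbbc => abc => a
  | cbcabcb => cabcb => cab
  | baaa

aac->aa; bb->a; bc->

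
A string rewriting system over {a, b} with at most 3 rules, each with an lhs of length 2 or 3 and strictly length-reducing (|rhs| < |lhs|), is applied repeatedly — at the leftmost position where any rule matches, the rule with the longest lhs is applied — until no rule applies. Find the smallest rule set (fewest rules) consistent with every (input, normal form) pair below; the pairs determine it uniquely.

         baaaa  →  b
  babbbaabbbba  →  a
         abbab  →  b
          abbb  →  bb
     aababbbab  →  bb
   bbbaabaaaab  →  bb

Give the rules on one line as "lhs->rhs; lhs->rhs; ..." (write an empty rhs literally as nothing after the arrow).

aa->; ab->; bba->aa

  | baaaa => baa => b
  | babbbaabbbba => bbbaabbbba => baaabbbba => babbbba => bbbba => bbaa => aaa => a
  | abbab => bab => b
  | abbb => bb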